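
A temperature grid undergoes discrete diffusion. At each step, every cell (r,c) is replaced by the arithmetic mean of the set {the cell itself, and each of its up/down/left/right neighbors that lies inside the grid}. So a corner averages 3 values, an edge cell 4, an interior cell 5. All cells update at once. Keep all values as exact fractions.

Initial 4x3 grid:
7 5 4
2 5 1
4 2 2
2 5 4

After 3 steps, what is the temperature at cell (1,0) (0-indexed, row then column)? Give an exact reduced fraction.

Answer: 7159/1800

Derivation:
Step 1: cell (1,0) = 9/2
Step 2: cell (1,0) = 11/3
Step 3: cell (1,0) = 7159/1800
Full grid after step 3:
  1805/432 19919/4800 779/216
  7159/1800 3483/1000 24761/7200
  11963/3600 10219/3000 21601/7200
  7381/2160 45577/14400 3503/1080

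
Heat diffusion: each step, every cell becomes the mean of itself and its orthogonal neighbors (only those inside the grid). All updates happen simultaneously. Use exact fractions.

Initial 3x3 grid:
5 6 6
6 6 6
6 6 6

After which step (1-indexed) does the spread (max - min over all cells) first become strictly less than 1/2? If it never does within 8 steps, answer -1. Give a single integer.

Step 1: max=6, min=17/3, spread=1/3
  -> spread < 1/2 first at step 1
Step 2: max=6, min=103/18, spread=5/18
Step 3: max=6, min=1255/216, spread=41/216
Step 4: max=2149/360, min=75629/12960, spread=347/2592
Step 5: max=21443/3600, min=4558663/777600, spread=2921/31104
Step 6: max=2566517/432000, min=274107461/46656000, spread=24611/373248
Step 7: max=57663259/9720000, min=16477437967/2799360000, spread=207329/4478976
Step 8: max=3071598401/518400000, min=989739647549/167961600000, spread=1746635/53747712

Answer: 1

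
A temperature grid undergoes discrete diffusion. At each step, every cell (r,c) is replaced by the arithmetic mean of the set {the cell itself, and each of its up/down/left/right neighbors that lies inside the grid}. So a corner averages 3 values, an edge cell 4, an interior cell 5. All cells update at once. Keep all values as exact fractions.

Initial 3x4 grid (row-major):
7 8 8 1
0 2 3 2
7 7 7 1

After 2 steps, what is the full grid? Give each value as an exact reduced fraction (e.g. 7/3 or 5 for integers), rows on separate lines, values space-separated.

After step 1:
  5 25/4 5 11/3
  4 4 22/5 7/4
  14/3 23/4 9/2 10/3
After step 2:
  61/12 81/16 1159/240 125/36
  53/12 122/25 393/100 263/80
  173/36 227/48 1079/240 115/36

Answer: 61/12 81/16 1159/240 125/36
53/12 122/25 393/100 263/80
173/36 227/48 1079/240 115/36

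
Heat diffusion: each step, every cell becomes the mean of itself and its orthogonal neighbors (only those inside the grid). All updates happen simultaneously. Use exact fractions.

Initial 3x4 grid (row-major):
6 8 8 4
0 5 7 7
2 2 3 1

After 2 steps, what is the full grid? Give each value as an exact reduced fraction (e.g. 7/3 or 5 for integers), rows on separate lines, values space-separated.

Answer: 44/9 677/120 155/24 107/18
273/80 117/25 503/100 83/16
91/36 719/240 191/48 35/9

Derivation:
After step 1:
  14/3 27/4 27/4 19/3
  13/4 22/5 6 19/4
  4/3 3 13/4 11/3
After step 2:
  44/9 677/120 155/24 107/18
  273/80 117/25 503/100 83/16
  91/36 719/240 191/48 35/9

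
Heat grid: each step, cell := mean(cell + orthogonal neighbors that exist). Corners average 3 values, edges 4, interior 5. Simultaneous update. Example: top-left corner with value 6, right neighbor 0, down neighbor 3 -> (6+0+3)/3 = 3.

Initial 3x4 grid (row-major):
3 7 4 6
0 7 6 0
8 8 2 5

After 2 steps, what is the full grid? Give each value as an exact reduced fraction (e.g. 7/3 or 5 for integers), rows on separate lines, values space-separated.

Answer: 157/36 299/60 68/15 40/9
563/120 127/25 493/100 823/240
193/36 673/120 529/120 71/18

Derivation:
After step 1:
  10/3 21/4 23/4 10/3
  9/2 28/5 19/5 17/4
  16/3 25/4 21/4 7/3
After step 2:
  157/36 299/60 68/15 40/9
  563/120 127/25 493/100 823/240
  193/36 673/120 529/120 71/18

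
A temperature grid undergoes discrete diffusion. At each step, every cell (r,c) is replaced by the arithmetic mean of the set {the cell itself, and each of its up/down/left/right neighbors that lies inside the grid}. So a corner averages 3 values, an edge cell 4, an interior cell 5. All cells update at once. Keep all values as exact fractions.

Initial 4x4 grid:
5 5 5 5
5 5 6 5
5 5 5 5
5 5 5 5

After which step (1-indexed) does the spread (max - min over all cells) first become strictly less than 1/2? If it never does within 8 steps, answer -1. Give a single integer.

Answer: 1

Derivation:
Step 1: max=21/4, min=5, spread=1/4
  -> spread < 1/2 first at step 1
Step 2: max=261/50, min=5, spread=11/50
Step 3: max=12367/2400, min=5, spread=367/2400
Step 4: max=55571/10800, min=3013/600, spread=1337/10800
Step 5: max=1661669/324000, min=90469/18000, spread=33227/324000
Step 6: max=49814327/9720000, min=544049/108000, spread=849917/9720000
Step 7: max=1491714347/291600000, min=8168533/1620000, spread=21378407/291600000
Step 8: max=44706462371/8748000000, min=2453688343/486000000, spread=540072197/8748000000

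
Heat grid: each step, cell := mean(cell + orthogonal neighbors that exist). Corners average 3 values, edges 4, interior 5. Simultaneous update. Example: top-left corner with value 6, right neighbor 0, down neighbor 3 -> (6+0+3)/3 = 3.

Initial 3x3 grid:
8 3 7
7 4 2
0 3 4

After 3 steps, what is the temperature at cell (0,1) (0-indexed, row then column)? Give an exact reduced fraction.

Answer: 3807/800

Derivation:
Step 1: cell (0,1) = 11/2
Step 2: cell (0,1) = 193/40
Step 3: cell (0,1) = 3807/800
Full grid after step 3:
  1177/240 3807/800 3161/720
  63751/14400 24587/6000 19067/4800
  4069/1080 51751/14400 619/180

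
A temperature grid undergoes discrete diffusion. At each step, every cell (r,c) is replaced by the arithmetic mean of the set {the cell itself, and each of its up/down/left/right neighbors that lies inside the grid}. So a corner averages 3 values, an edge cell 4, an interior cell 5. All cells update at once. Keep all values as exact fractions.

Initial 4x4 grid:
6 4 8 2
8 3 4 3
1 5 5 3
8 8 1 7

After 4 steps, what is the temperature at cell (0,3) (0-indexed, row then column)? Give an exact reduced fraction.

Answer: 10943/2592

Derivation:
Step 1: cell (0,3) = 13/3
Step 2: cell (0,3) = 71/18
Step 3: cell (0,3) = 9161/2160
Step 4: cell (0,3) = 10943/2592
Full grid after step 4:
  36437/7200 348887/72000 975149/216000 10943/2592
  181391/36000 96047/20000 789221/180000 56699/13500
  547241/108000 866083/180000 161261/36000 112553/27000
  332593/64800 1067017/216000 982609/216000 282331/64800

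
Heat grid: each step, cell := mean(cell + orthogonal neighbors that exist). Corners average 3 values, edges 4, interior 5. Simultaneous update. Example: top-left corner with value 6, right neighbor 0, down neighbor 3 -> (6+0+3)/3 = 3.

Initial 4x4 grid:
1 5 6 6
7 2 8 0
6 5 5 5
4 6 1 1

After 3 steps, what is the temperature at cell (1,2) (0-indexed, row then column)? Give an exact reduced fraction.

Answer: 8733/2000

Derivation:
Step 1: cell (1,2) = 21/5
Step 2: cell (1,2) = 127/25
Step 3: cell (1,2) = 8733/2000
Full grid after step 3:
  9809/2160 31829/7200 11663/2400 1073/240
  16237/3600 28847/6000 8733/2000 5299/1200
  3521/720 26993/6000 25433/6000 12889/3600
  10223/2160 6403/1440 26423/7200 7223/2160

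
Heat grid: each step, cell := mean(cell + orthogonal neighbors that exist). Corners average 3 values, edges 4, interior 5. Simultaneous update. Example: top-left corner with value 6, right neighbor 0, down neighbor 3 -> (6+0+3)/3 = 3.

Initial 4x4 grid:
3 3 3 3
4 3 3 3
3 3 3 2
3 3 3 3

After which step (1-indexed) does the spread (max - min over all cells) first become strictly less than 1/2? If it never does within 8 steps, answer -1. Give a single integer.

Answer: 3

Derivation:
Step 1: max=10/3, min=8/3, spread=2/3
Step 2: max=391/120, min=329/120, spread=31/60
Step 3: max=3451/1080, min=3029/1080, spread=211/540
  -> spread < 1/2 first at step 3
Step 4: max=102241/32400, min=92159/32400, spread=5041/16200
Step 5: max=3046111/972000, min=2785889/972000, spread=130111/486000
Step 6: max=90735781/29160000, min=84224219/29160000, spread=3255781/14580000
Step 7: max=2706760351/874800000, min=2542039649/874800000, spread=82360351/437400000
Step 8: max=80806577821/26244000000, min=76657422179/26244000000, spread=2074577821/13122000000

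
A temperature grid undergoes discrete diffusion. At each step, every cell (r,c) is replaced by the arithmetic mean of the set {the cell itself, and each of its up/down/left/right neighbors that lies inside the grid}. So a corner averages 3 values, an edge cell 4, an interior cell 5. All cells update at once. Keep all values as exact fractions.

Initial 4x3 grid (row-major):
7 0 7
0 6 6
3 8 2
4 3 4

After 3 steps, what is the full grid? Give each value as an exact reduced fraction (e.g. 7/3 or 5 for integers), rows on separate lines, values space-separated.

After step 1:
  7/3 5 13/3
  4 4 21/4
  15/4 22/5 5
  10/3 19/4 3
After step 2:
  34/9 47/12 175/36
  169/48 453/100 223/48
  929/240 219/50 353/80
  71/18 929/240 17/4
After step 3:
  1615/432 15377/3600 1933/432
  28259/7200 3149/750 33209/7200
  28289/7200 25277/6000 10613/2400
  4207/1080 59203/14400 188/45

Answer: 1615/432 15377/3600 1933/432
28259/7200 3149/750 33209/7200
28289/7200 25277/6000 10613/2400
4207/1080 59203/14400 188/45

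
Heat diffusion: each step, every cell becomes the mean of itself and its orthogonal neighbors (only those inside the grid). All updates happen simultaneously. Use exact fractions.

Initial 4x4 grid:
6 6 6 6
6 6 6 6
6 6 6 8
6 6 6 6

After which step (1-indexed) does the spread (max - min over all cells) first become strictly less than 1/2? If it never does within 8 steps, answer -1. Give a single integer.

Step 1: max=20/3, min=6, spread=2/3
Step 2: max=391/60, min=6, spread=31/60
Step 3: max=3451/540, min=6, spread=211/540
  -> spread < 1/2 first at step 3
Step 4: max=340843/54000, min=6, spread=16843/54000
Step 5: max=3054643/486000, min=27079/4500, spread=130111/486000
Step 6: max=91122367/14580000, min=1627159/270000, spread=3255781/14580000
Step 7: max=2724753691/437400000, min=1631107/270000, spread=82360351/437400000
Step 8: max=81483316891/13122000000, min=294106441/48600000, spread=2074577821/13122000000

Answer: 3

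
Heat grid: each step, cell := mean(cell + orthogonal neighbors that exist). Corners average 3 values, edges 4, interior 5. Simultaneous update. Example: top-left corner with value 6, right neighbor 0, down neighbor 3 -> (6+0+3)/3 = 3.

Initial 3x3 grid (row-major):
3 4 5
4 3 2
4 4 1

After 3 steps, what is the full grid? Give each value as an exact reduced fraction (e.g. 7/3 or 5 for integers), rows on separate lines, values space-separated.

Answer: 7849/2160 50143/14400 3617/1080
25309/7200 5029/1500 14881/4800
413/120 712/225 6419/2160

Derivation:
After step 1:
  11/3 15/4 11/3
  7/2 17/5 11/4
  4 3 7/3
After step 2:
  131/36 869/240 61/18
  437/120 82/25 243/80
  7/2 191/60 97/36
After step 3:
  7849/2160 50143/14400 3617/1080
  25309/7200 5029/1500 14881/4800
  413/120 712/225 6419/2160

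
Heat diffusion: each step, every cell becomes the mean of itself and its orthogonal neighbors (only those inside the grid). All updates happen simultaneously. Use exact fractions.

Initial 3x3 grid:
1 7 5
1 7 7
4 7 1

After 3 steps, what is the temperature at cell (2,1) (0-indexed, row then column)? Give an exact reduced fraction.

Answer: 22277/4800

Derivation:
Step 1: cell (2,1) = 19/4
Step 2: cell (2,1) = 391/80
Step 3: cell (2,1) = 22277/4800
Full grid after step 3:
  3071/720 17089/3600 1441/270
  6609/1600 1817/375 18589/3600
  43/10 22277/4800 409/80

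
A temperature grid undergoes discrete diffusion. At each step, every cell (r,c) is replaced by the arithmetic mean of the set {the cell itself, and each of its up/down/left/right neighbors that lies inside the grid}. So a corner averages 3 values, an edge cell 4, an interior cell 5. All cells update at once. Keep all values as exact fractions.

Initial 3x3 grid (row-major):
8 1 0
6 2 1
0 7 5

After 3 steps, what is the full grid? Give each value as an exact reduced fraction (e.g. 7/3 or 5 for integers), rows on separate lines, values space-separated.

After step 1:
  5 11/4 2/3
  4 17/5 2
  13/3 7/2 13/3
After step 2:
  47/12 709/240 65/36
  251/60 313/100 13/5
  71/18 467/120 59/18
After step 3:
  2653/720 42503/14400 5299/2160
  13657/3600 20111/6000 811/300
  4327/1080 25639/7200 3517/1080

Answer: 2653/720 42503/14400 5299/2160
13657/3600 20111/6000 811/300
4327/1080 25639/7200 3517/1080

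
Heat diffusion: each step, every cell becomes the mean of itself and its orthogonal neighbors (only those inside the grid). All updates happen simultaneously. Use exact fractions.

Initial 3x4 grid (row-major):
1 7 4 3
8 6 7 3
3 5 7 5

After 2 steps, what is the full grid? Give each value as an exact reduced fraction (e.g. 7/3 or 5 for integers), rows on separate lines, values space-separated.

Answer: 43/9 1301/240 1109/240 157/36
653/120 21/4 111/20 547/120
181/36 1391/240 433/80 31/6

Derivation:
After step 1:
  16/3 9/2 21/4 10/3
  9/2 33/5 27/5 9/2
  16/3 21/4 6 5
After step 2:
  43/9 1301/240 1109/240 157/36
  653/120 21/4 111/20 547/120
  181/36 1391/240 433/80 31/6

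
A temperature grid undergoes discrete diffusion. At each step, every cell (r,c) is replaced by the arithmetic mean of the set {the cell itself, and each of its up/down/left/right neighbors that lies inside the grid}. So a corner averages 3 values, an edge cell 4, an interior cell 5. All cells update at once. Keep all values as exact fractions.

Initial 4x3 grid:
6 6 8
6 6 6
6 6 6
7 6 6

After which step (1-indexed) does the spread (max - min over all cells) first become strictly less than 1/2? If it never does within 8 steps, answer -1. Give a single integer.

Answer: 2

Derivation:
Step 1: max=20/3, min=6, spread=2/3
Step 2: max=59/9, min=97/16, spread=71/144
  -> spread < 1/2 first at step 2
Step 3: max=689/108, min=881/144, spread=113/432
Step 4: max=81977/12960, min=17683/2880, spread=4807/25920
Step 5: max=4883281/777600, min=63787853/10368000, spread=3967681/31104000
Step 6: max=291977639/46656000, min=574437923/93312000, spread=1903471/18662400
Step 7: max=17472160921/2799360000, min=34493356417/5598720000, spread=18038617/223948800
Step 8: max=1046622142739/167961600000, min=2071144822403/335923200000, spread=883978523/13436928000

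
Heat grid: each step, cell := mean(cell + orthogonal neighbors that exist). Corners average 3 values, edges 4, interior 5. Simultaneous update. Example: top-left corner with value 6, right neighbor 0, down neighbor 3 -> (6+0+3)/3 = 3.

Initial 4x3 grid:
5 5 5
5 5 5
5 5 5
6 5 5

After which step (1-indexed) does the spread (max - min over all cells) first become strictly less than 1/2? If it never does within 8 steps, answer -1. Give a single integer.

Step 1: max=16/3, min=5, spread=1/3
  -> spread < 1/2 first at step 1
Step 2: max=95/18, min=5, spread=5/18
Step 3: max=1121/216, min=5, spread=41/216
Step 4: max=133817/25920, min=5, spread=4217/25920
Step 5: max=7985149/1555200, min=36079/7200, spread=38417/311040
Step 6: max=477760211/93312000, min=722597/144000, spread=1903471/18662400
Step 7: max=28594589089/5598720000, min=21715759/4320000, spread=18038617/223948800
Step 8: max=1712884182851/335923200000, min=1956926759/388800000, spread=883978523/13436928000

Answer: 1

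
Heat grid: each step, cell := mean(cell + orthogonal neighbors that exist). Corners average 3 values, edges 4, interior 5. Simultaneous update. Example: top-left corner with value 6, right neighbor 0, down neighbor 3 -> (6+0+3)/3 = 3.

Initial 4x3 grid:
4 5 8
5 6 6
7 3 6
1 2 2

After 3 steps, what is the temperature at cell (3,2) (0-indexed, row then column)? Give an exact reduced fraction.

Step 1: cell (3,2) = 10/3
Step 2: cell (3,2) = 115/36
Step 3: cell (3,2) = 8123/2160
Full grid after step 3:
  2237/432 8979/1600 1235/216
  9007/1800 2527/500 39503/7200
  14689/3600 26419/6000 31403/7200
  3919/1080 6157/1800 8123/2160

Answer: 8123/2160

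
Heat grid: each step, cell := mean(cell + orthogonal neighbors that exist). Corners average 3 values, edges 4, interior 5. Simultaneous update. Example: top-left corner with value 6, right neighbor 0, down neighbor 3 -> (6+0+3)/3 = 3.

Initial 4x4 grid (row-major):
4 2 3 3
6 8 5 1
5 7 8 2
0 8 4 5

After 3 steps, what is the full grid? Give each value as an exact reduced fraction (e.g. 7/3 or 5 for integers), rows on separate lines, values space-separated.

After step 1:
  4 17/4 13/4 7/3
  23/4 28/5 5 11/4
  9/2 36/5 26/5 4
  13/3 19/4 25/4 11/3
After step 2:
  14/3 171/40 89/24 25/9
  397/80 139/25 109/25 169/48
  1307/240 109/20 553/100 937/240
  163/36 169/30 149/30 167/36
After step 3:
  3337/720 1821/400 13609/3600 1441/432
  4127/800 9843/2000 5443/1200 26213/7200
  7339/1440 33143/6000 29053/6000 31669/7200
  11237/2160 463/90 4673/900 9727/2160

Answer: 3337/720 1821/400 13609/3600 1441/432
4127/800 9843/2000 5443/1200 26213/7200
7339/1440 33143/6000 29053/6000 31669/7200
11237/2160 463/90 4673/900 9727/2160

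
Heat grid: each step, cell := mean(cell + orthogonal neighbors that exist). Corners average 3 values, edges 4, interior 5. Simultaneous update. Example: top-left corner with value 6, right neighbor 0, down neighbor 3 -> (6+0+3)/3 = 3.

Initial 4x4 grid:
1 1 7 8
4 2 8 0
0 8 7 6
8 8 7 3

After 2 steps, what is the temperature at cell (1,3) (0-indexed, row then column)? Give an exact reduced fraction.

Step 1: cell (1,3) = 11/2
Step 2: cell (1,3) = 193/40
Full grid after step 2:
  13/6 307/80 371/80 11/2
  267/80 189/50 281/50 193/40
  205/48 591/100 109/20 661/120
  217/36 73/12 199/30 187/36

Answer: 193/40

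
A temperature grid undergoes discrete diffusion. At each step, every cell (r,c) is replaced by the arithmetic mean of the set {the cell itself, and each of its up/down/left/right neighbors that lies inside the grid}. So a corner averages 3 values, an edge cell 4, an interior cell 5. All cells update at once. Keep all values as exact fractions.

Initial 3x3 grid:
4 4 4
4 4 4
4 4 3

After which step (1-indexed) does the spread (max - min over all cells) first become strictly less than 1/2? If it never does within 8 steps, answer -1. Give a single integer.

Step 1: max=4, min=11/3, spread=1/3
  -> spread < 1/2 first at step 1
Step 2: max=4, min=67/18, spread=5/18
Step 3: max=4, min=823/216, spread=41/216
Step 4: max=1429/360, min=49709/12960, spread=347/2592
Step 5: max=14243/3600, min=3003463/777600, spread=2921/31104
Step 6: max=1702517/432000, min=180795461/46656000, spread=24611/373248
Step 7: max=38223259/9720000, min=10878717967/2799360000, spread=207329/4478976
Step 8: max=2034798401/518400000, min=653816447549/167961600000, spread=1746635/53747712

Answer: 1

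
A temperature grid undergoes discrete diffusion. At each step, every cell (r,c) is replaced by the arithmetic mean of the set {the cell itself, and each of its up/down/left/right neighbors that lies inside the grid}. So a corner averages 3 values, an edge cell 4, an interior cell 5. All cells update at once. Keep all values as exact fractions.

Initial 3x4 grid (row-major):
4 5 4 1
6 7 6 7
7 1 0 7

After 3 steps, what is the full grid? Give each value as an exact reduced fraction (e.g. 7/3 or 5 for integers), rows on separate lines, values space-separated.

Answer: 61/12 5833/1200 2719/600 3251/720
9097/1800 28279/6000 13637/3000 65081/14400
2045/432 32623/7200 31303/7200 4799/1080

Derivation:
After step 1:
  5 5 4 4
  6 5 24/5 21/4
  14/3 15/4 7/2 14/3
After step 2:
  16/3 19/4 89/20 53/12
  31/6 491/100 451/100 1123/240
  173/36 203/48 1003/240 161/36
After step 3:
  61/12 5833/1200 2719/600 3251/720
  9097/1800 28279/6000 13637/3000 65081/14400
  2045/432 32623/7200 31303/7200 4799/1080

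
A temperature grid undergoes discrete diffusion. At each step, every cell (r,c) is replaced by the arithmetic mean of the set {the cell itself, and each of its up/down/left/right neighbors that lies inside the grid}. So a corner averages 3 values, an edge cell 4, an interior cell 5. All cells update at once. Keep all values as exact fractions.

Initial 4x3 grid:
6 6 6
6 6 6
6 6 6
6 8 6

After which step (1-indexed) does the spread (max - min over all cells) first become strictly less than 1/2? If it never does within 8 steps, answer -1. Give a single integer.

Answer: 3

Derivation:
Step 1: max=20/3, min=6, spread=2/3
Step 2: max=787/120, min=6, spread=67/120
Step 3: max=6917/1080, min=6, spread=437/1080
  -> spread < 1/2 first at step 3
Step 4: max=2749531/432000, min=3009/500, spread=29951/86400
Step 5: max=24543821/3888000, min=20408/3375, spread=206761/777600
Step 6: max=9787395571/1555200000, min=16365671/2700000, spread=14430763/62208000
Step 7: max=584979741689/93312000000, min=1313652727/216000000, spread=139854109/746496000
Step 8: max=35014791890251/5598720000000, min=118491228977/19440000000, spread=7114543559/44789760000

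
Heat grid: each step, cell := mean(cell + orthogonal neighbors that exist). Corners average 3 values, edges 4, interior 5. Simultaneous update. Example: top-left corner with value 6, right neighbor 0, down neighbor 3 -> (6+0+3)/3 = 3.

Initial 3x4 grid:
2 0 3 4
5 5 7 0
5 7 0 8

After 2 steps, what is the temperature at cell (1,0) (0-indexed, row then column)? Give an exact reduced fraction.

Answer: 341/80

Derivation:
Step 1: cell (1,0) = 17/4
Step 2: cell (1,0) = 341/80
Full grid after step 2:
  109/36 197/60 17/6 127/36
  341/80 94/25 431/100 51/16
  85/18 1213/240 185/48 155/36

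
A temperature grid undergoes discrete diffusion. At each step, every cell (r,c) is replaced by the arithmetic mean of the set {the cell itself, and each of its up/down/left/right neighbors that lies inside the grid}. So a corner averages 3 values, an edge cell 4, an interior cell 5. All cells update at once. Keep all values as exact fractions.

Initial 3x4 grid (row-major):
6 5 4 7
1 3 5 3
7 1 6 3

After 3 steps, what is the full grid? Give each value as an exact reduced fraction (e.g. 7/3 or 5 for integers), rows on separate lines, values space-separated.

Answer: 4 10279/2400 32017/7200 9937/2160
18823/4800 1943/500 25471/6000 31267/7200
523/144 4627/1200 1183/300 499/120

Derivation:
After step 1:
  4 9/2 21/4 14/3
  17/4 3 21/5 9/2
  3 17/4 15/4 4
After step 2:
  17/4 67/16 1117/240 173/36
  57/16 101/25 207/50 521/120
  23/6 7/2 81/20 49/12
After step 3:
  4 10279/2400 32017/7200 9937/2160
  18823/4800 1943/500 25471/6000 31267/7200
  523/144 4627/1200 1183/300 499/120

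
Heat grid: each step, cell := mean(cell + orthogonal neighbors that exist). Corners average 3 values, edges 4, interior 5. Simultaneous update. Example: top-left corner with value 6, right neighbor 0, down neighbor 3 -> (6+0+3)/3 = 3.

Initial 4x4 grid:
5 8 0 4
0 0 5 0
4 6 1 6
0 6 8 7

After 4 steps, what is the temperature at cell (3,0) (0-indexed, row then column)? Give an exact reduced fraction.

Step 1: cell (3,0) = 10/3
Step 2: cell (3,0) = 65/18
Step 3: cell (3,0) = 7769/2160
Step 4: cell (3,0) = 246479/64800
Full grid after step 4:
  207899/64800 72281/21600 327397/108000 205097/64800
  5803/1728 23369/7200 638027/180000 719849/216000
  734111/216000 138553/36000 79279/20000 311203/72000
  246479/64800 440083/108000 169529/36000 101951/21600

Answer: 246479/64800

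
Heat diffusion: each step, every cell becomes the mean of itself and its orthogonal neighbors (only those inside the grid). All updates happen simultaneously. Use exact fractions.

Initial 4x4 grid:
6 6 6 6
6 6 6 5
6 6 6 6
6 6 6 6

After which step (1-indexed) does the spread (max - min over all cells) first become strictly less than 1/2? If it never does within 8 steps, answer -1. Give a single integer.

Answer: 1

Derivation:
Step 1: max=6, min=17/3, spread=1/3
  -> spread < 1/2 first at step 1
Step 2: max=6, min=689/120, spread=31/120
Step 3: max=6, min=6269/1080, spread=211/1080
Step 4: max=6, min=631157/108000, spread=16843/108000
Step 5: max=53921/9000, min=5693357/972000, spread=130111/972000
Step 6: max=3232841/540000, min=171317633/29160000, spread=3255781/29160000
Step 7: max=3228893/540000, min=5148446309/874800000, spread=82360351/874800000
Step 8: max=580693559/97200000, min=154712683109/26244000000, spread=2074577821/26244000000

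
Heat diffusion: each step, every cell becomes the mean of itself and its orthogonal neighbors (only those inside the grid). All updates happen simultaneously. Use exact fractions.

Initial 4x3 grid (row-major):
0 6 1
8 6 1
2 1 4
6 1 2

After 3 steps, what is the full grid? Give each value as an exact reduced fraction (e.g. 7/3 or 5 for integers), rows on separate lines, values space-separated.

Answer: 4337/1080 51049/14400 7009/2160
27547/7200 10663/3000 10811/3600
8569/2400 18461/6000 2479/900
2261/720 20477/7200 2689/1080

Derivation:
After step 1:
  14/3 13/4 8/3
  4 22/5 3
  17/4 14/5 2
  3 5/2 7/3
After step 2:
  143/36 899/240 107/36
  1039/240 349/100 181/60
  281/80 319/100 38/15
  13/4 319/120 41/18
After step 3:
  4337/1080 51049/14400 7009/2160
  27547/7200 10663/3000 10811/3600
  8569/2400 18461/6000 2479/900
  2261/720 20477/7200 2689/1080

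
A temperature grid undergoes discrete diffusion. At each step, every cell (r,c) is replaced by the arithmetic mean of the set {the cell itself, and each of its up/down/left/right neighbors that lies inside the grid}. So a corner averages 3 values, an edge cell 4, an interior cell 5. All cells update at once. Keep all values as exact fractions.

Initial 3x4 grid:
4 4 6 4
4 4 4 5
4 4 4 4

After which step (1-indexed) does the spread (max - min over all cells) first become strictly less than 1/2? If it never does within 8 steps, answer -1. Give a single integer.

Step 1: max=5, min=4, spread=1
Step 2: max=93/20, min=4, spread=13/20
Step 3: max=3307/720, min=4, spread=427/720
Step 4: max=64463/14400, min=407/100, spread=1171/2880
  -> spread < 1/2 first at step 4
Step 5: max=11522111/2592000, min=73649/18000, spread=183331/518400
Step 6: max=683918189/155520000, min=4461431/1080000, spread=331777/1244160
Step 7: max=4534133039/1036800000, min=5605423/1350000, spread=9166727/41472000
Step 8: max=2434745178709/559872000000, min=16231430761/3888000000, spread=779353193/4478976000

Answer: 4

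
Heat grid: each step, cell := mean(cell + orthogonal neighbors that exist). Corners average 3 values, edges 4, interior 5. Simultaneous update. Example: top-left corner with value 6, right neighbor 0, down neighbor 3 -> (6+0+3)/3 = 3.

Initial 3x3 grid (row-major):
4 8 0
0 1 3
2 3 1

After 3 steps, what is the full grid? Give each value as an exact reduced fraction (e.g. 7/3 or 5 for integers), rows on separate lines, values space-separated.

Answer: 109/36 8209/2880 631/216
6859/2880 391/150 741/320
469/216 631/320 235/108

Derivation:
After step 1:
  4 13/4 11/3
  7/4 3 5/4
  5/3 7/4 7/3
After step 2:
  3 167/48 49/18
  125/48 11/5 41/16
  31/18 35/16 16/9
After step 3:
  109/36 8209/2880 631/216
  6859/2880 391/150 741/320
  469/216 631/320 235/108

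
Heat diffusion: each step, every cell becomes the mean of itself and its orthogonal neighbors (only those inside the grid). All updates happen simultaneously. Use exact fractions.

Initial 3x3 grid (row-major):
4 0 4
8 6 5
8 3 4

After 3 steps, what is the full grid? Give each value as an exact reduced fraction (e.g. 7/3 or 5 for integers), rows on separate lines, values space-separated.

After step 1:
  4 7/2 3
  13/2 22/5 19/4
  19/3 21/4 4
After step 2:
  14/3 149/40 15/4
  637/120 122/25 323/80
  217/36 1199/240 14/3
After step 3:
  137/30 10213/2400 307/80
  37589/7200 1721/375 20801/4800
  11759/2160 74053/14400 137/30

Answer: 137/30 10213/2400 307/80
37589/7200 1721/375 20801/4800
11759/2160 74053/14400 137/30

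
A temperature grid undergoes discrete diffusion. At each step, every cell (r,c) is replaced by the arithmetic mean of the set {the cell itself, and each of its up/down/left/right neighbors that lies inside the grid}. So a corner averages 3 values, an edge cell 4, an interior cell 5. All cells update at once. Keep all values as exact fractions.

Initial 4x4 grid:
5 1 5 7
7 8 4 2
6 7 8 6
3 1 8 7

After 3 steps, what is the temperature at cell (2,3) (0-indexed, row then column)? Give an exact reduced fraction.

Step 1: cell (2,3) = 23/4
Step 2: cell (2,3) = 241/40
Step 3: cell (2,3) = 701/120
Full grid after step 3:
  11069/2160 18229/3600 17357/3600 5207/1080
  39053/7200 32123/6000 16049/3000 9451/1800
  7633/1440 8303/1500 11617/2000 701/120
  541/108 7711/1440 2797/480 1469/240

Answer: 701/120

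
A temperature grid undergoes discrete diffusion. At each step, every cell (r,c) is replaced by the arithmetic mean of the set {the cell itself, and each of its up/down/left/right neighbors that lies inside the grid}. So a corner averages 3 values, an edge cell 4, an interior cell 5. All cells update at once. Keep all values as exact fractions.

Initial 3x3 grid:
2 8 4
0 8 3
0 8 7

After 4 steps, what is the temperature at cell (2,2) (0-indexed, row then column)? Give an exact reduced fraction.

Step 1: cell (2,2) = 6
Step 2: cell (2,2) = 23/4
Step 3: cell (2,2) = 3883/720
Step 4: cell (2,2) = 224401/43200
Full grid after step 4:
  17129/4050 2016013/432000 1529/300
  602171/144000 188693/40000 745171/144000
  552803/129600 4095901/864000 224401/43200

Answer: 224401/43200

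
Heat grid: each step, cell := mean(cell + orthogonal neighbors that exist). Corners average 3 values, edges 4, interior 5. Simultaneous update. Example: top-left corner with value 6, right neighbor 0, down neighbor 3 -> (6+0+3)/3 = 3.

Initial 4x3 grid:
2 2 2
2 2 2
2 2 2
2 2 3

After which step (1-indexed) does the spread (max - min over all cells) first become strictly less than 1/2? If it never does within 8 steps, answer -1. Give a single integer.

Answer: 1

Derivation:
Step 1: max=7/3, min=2, spread=1/3
  -> spread < 1/2 first at step 1
Step 2: max=41/18, min=2, spread=5/18
Step 3: max=473/216, min=2, spread=41/216
Step 4: max=56057/25920, min=2, spread=4217/25920
Step 5: max=3319549/1555200, min=14479/7200, spread=38417/311040
Step 6: max=197824211/93312000, min=290597/144000, spread=1903471/18662400
Step 7: max=11798429089/5598720000, min=8755759/4320000, spread=18038617/223948800
Step 8: max=705114582851/335923200000, min=790526759/388800000, spread=883978523/13436928000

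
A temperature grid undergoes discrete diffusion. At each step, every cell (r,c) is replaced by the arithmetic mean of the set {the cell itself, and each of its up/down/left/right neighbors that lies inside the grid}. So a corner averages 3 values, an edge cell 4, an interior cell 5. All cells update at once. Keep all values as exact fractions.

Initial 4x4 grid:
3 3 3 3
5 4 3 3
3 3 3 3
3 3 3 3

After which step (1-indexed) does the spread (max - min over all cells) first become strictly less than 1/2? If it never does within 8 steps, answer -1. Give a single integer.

Step 1: max=15/4, min=3, spread=3/4
Step 2: max=871/240, min=3, spread=151/240
Step 3: max=3803/1080, min=3, spread=563/1080
Step 4: max=22399/6480, min=1813/600, spread=14093/32400
  -> spread < 1/2 first at step 4
Step 5: max=3318293/972000, min=10957/3600, spread=359903/972000
Step 6: max=19681543/5832000, min=551521/180000, spread=9061313/29160000
Step 7: max=2926250423/874800000, min=199807/64800, spread=228855923/874800000
Step 8: max=17426804179/5248800000, min=1506752753/486000000, spread=5769372233/26244000000

Answer: 4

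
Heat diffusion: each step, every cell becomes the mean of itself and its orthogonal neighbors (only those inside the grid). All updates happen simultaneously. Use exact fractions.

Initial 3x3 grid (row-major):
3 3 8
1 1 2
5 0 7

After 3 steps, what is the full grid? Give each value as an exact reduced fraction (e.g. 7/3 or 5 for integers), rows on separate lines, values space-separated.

After step 1:
  7/3 15/4 13/3
  5/2 7/5 9/2
  2 13/4 3
After step 2:
  103/36 709/240 151/36
  247/120 77/25 397/120
  31/12 193/80 43/12
After step 3:
  5669/2160 47123/14400 7529/2160
  19049/7200 1036/375 25499/7200
  1693/720 13991/4800 2233/720

Answer: 5669/2160 47123/14400 7529/2160
19049/7200 1036/375 25499/7200
1693/720 13991/4800 2233/720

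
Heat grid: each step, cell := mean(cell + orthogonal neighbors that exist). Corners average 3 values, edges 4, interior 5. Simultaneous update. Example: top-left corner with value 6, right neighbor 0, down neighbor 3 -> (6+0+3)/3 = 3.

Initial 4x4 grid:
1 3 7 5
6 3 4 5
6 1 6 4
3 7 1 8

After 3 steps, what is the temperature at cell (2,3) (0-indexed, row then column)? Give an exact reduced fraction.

Answer: 35423/7200

Derivation:
Step 1: cell (2,3) = 23/4
Step 2: cell (2,3) = 1067/240
Step 3: cell (2,3) = 35423/7200
Full grid after step 3:
  7949/2160 5827/1440 31711/7200 1075/216
  1429/360 23207/6000 13823/3000 33871/7200
  7163/1800 2597/600 25289/6000 35423/7200
  4753/1080 14731/3600 16759/3600 9827/2160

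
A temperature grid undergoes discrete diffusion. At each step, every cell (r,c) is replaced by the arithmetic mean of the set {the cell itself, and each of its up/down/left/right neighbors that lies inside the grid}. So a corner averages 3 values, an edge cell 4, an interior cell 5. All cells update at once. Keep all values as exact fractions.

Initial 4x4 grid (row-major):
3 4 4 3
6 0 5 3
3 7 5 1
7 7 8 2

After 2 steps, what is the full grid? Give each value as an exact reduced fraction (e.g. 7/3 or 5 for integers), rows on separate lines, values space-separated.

Answer: 121/36 929/240 809/240 31/9
1049/240 359/100 4 749/240
1129/240 27/5 17/4 877/240
56/9 1369/240 1297/240 143/36

Derivation:
After step 1:
  13/3 11/4 4 10/3
  3 22/5 17/5 3
  23/4 22/5 26/5 11/4
  17/3 29/4 11/2 11/3
After step 2:
  121/36 929/240 809/240 31/9
  1049/240 359/100 4 749/240
  1129/240 27/5 17/4 877/240
  56/9 1369/240 1297/240 143/36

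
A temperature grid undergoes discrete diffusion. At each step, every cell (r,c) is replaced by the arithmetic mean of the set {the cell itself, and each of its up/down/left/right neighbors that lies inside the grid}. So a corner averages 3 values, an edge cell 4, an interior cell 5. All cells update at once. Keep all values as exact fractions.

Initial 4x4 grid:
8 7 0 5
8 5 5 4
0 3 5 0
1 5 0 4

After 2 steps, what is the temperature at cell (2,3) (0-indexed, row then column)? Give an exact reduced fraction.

Answer: 641/240

Derivation:
Step 1: cell (2,3) = 13/4
Step 2: cell (2,3) = 641/240
Full grid after step 2:
  215/36 1351/240 321/80 43/12
  1291/240 93/20 79/20 271/80
  277/80 341/100 67/20 641/240
  29/12 227/80 581/240 97/36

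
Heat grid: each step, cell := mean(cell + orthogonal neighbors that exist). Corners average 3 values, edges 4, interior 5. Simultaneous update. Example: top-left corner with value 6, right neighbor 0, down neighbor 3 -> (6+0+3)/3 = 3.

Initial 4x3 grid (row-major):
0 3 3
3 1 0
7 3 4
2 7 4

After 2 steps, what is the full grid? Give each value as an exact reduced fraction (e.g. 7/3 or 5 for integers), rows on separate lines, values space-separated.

Answer: 13/6 31/16 23/12
21/8 129/50 35/16
487/120 169/50 283/80
157/36 281/60 47/12

Derivation:
After step 1:
  2 7/4 2
  11/4 2 2
  15/4 22/5 11/4
  16/3 4 5
After step 2:
  13/6 31/16 23/12
  21/8 129/50 35/16
  487/120 169/50 283/80
  157/36 281/60 47/12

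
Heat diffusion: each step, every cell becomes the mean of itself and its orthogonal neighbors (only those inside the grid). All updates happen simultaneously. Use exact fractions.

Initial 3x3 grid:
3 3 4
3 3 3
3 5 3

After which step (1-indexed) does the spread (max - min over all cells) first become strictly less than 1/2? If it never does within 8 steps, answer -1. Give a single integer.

Answer: 2

Derivation:
Step 1: max=11/3, min=3, spread=2/3
Step 2: max=427/120, min=37/12, spread=19/40
  -> spread < 1/2 first at step 2
Step 3: max=7519/2160, min=2303/720, spread=61/216
Step 4: max=443513/129600, min=139321/43200, spread=511/2592
Step 5: max=26476111/7776000, min=8466287/2592000, spread=4309/31104
Step 6: max=1577031017/466560000, min=510554089/155520000, spread=36295/373248
Step 7: max=94284058399/27993600000, min=30790992383/9331200000, spread=305773/4478976
Step 8: max=5638357692953/1679616000000, min=1852619741401/559872000000, spread=2575951/53747712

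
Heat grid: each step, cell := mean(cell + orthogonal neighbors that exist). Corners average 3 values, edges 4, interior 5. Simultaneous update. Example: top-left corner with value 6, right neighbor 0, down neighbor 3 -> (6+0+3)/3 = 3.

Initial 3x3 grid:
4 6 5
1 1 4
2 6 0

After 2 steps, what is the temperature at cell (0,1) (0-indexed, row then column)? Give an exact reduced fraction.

Answer: 61/15

Derivation:
Step 1: cell (0,1) = 4
Step 2: cell (0,1) = 61/15
Full grid after step 2:
  29/9 61/15 23/6
  46/15 287/100 433/120
  29/12 731/240 97/36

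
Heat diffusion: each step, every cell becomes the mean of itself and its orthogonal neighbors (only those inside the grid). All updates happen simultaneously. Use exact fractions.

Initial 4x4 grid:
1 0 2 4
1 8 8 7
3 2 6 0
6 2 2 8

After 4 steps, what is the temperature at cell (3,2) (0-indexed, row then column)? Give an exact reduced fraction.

Answer: 428011/108000

Derivation:
Step 1: cell (3,2) = 9/2
Step 2: cell (3,2) = 433/120
Step 3: cell (3,2) = 2981/720
Step 4: cell (3,2) = 428011/108000
Full grid after step 4:
  96431/32400 708949/216000 872093/216000 277571/64800
  666349/216000 65857/18000 734201/180000 244457/54000
  746413/216000 657931/180000 383221/90000 233093/54000
  222841/64800 409199/108000 428011/108000 27707/6480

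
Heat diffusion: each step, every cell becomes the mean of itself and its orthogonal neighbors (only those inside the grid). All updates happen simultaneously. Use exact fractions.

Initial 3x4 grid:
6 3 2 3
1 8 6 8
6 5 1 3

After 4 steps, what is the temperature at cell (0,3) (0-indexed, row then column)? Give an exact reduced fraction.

Answer: 282131/64800

Derivation:
Step 1: cell (0,3) = 13/3
Step 2: cell (0,3) = 77/18
Step 3: cell (0,3) = 1909/432
Step 4: cell (0,3) = 282131/64800
Full grid after step 4:
  575257/129600 938507/216000 954947/216000 282131/64800
  3827423/864000 1627237/360000 197339/45000 958727/216000
  196919/43200 320669/72000 322649/72000 94627/21600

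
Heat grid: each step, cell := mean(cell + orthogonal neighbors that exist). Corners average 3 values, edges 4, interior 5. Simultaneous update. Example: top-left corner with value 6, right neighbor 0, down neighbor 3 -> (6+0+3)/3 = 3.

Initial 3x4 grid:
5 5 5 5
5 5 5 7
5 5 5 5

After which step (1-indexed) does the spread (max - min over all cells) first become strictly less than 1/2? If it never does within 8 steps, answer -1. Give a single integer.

Step 1: max=17/3, min=5, spread=2/3
Step 2: max=667/120, min=5, spread=67/120
Step 3: max=5837/1080, min=5, spread=437/1080
  -> spread < 1/2 first at step 3
Step 4: max=2317531/432000, min=2509/500, spread=29951/86400
Step 5: max=20655821/3888000, min=17033/3375, spread=206761/777600
Step 6: max=8232195571/1555200000, min=13665671/2700000, spread=14430763/62208000
Step 7: max=491667741689/93312000000, min=1097652727/216000000, spread=139854109/746496000
Step 8: max=29416071890251/5598720000000, min=99051228977/19440000000, spread=7114543559/44789760000

Answer: 3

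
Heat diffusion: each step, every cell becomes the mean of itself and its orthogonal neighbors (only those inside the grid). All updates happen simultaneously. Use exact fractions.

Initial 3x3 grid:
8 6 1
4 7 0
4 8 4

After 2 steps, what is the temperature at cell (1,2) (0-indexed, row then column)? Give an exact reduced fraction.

Answer: 43/12

Derivation:
Step 1: cell (1,2) = 3
Step 2: cell (1,2) = 43/12
Full grid after step 2:
  23/4 113/24 65/18
  265/48 5 43/12
  101/18 241/48 17/4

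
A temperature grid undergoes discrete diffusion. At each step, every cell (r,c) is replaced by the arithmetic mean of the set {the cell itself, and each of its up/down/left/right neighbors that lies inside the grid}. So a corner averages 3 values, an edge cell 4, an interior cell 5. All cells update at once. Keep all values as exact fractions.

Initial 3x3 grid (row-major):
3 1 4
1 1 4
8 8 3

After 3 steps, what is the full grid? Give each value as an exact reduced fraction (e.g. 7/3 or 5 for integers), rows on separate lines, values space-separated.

After step 1:
  5/3 9/4 3
  13/4 3 3
  17/3 5 5
After step 2:
  43/18 119/48 11/4
  163/48 33/10 7/2
  167/36 14/3 13/3
After step 3:
  595/216 7861/2880 419/144
  9881/2880 2081/600 833/240
  1829/432 3049/720 25/6

Answer: 595/216 7861/2880 419/144
9881/2880 2081/600 833/240
1829/432 3049/720 25/6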